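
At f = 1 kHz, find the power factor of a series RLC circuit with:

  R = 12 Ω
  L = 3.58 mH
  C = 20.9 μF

Step 1 — Angular frequency: ω = 2π·f = 2π·1000 = 6283 rad/s.
Step 2 — Component impedances:
  R: Z = R = 12 Ω
  L: Z = jωL = j·6283·0.00358 = 0 + j22.49 Ω
  C: Z = 1/(jωC) = -j/(ω·C) = 0 - j7.615 Ω
Step 3 — Series combination: Z_total = R + L + C = 12 + j14.88 Ω = 19.11∠51.1° Ω.
Step 4 — Power factor: PF = cos(φ) = Re(Z)/|Z| = 12/19.115 = 0.6278.
Step 5 — Type: Im(Z) = 14.88 ⇒ lagging (phase φ = 51.1°).

PF = 0.6278 (lagging, φ = 51.1°)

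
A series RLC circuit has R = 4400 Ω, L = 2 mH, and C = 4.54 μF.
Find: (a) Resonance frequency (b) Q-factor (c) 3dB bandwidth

Step 1 — Resonance: ω₀ = 1/√(LC) = 1/√(0.002·4.54e-06) = 1.049e+04 rad/s.
Step 2 — f₀ = ω₀/(2π) = 1670 Hz.
Step 3 — Series Q: Q = ω₀L/R = 1.049e+04·0.002/4400 = 0.00477.
Step 4 — Bandwidth: Δω = ω₀/Q = 2.2e+06 rad/s; BW = Δω/(2π) = 3.501e+05 Hz.

(a) f₀ = 1670 Hz  (b) Q = 0.00477  (c) BW = 3.501e+05 Hz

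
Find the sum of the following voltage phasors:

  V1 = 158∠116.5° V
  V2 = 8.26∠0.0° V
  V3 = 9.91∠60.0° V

Step 1 — Convert each phasor to rectangular form:
  V1 = 158·(cos(116.5°) + j·sin(116.5°)) = -70.5 + j141.4 V
  V2 = 8.26·(cos(0.0°) + j·sin(0.0°)) = 8.26 V
  V3 = 9.91·(cos(60.0°) + j·sin(60.0°)) = 4.955 + j8.582 V
Step 2 — Sum components: V_total = -57.28 + j150 V.
Step 3 — Convert to polar: |V_total| = 160.5 V, ∠V_total = 110.9°.

V_total = 160.5∠110.9° V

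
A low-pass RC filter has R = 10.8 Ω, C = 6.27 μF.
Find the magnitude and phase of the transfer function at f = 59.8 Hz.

Step 1 — Angular frequency: ω = 2π·59.8 = 375.7 rad/s.
Step 2 — Transfer function: H(jω) = 1/(1 + jωRC).
Step 3 — Denominator: 1 + jωRC = 1 + j·375.7·10.8·6.27e-06 = 1 + j0.02544.
Step 4 — H = 0.9994 - j0.02543.
Step 5 — Magnitude: |H| = 0.9997 (-0.0 dB); phase: φ = -1.5°.

|H| = 0.9997 (-0.0 dB), φ = -1.5°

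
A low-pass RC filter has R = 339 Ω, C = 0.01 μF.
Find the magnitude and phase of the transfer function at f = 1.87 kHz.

Step 1 — Angular frequency: ω = 2π·1870 = 1.175e+04 rad/s.
Step 2 — Transfer function: H(jω) = 1/(1 + jωRC).
Step 3 — Denominator: 1 + jωRC = 1 + j·1.175e+04·339·1e-08 = 1 + j0.03983.
Step 4 — H = 0.9984 - j0.03977.
Step 5 — Magnitude: |H| = 0.9992 (-0.0 dB); phase: φ = -2.3°.

|H| = 0.9992 (-0.0 dB), φ = -2.3°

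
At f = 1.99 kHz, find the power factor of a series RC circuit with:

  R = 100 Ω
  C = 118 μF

Step 1 — Angular frequency: ω = 2π·f = 2π·1990 = 1.25e+04 rad/s.
Step 2 — Component impedances:
  R: Z = R = 100 Ω
  C: Z = 1/(jωC) = -j/(ω·C) = 0 - j0.6778 Ω
Step 3 — Series combination: Z_total = R + C = 100 - j0.6778 Ω = 100∠-0.4° Ω.
Step 4 — Power factor: PF = cos(φ) = Re(Z)/|Z| = 100/100 = 1.
Step 5 — Type: Im(Z) = -0.6778 ⇒ leading (phase φ = -0.4°).

PF = 1 (leading, φ = -0.4°)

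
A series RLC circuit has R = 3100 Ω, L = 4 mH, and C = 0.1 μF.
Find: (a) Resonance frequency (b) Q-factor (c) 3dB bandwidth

Step 1 — Resonance: ω₀ = 1/√(LC) = 1/√(0.004·1e-07) = 5e+04 rad/s.
Step 2 — f₀ = ω₀/(2π) = 7958 Hz.
Step 3 — Series Q: Q = ω₀L/R = 5e+04·0.004/3100 = 0.06452.
Step 4 — Bandwidth: Δω = ω₀/Q = 7.75e+05 rad/s; BW = Δω/(2π) = 1.233e+05 Hz.

(a) f₀ = 7958 Hz  (b) Q = 0.06452  (c) BW = 1.233e+05 Hz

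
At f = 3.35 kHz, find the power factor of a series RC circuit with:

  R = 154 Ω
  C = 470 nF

Step 1 — Angular frequency: ω = 2π·f = 2π·3350 = 2.105e+04 rad/s.
Step 2 — Component impedances:
  R: Z = R = 154 Ω
  C: Z = 1/(jωC) = -j/(ω·C) = 0 - j101.1 Ω
Step 3 — Series combination: Z_total = R + C = 154 - j101.1 Ω = 184.2∠-33.3° Ω.
Step 4 — Power factor: PF = cos(φ) = Re(Z)/|Z| = 154/184.2 = 0.836.
Step 5 — Type: Im(Z) = -101.1 ⇒ leading (phase φ = -33.3°).

PF = 0.836 (leading, φ = -33.3°)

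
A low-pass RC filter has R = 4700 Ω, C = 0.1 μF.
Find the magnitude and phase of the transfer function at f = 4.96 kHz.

Step 1 — Angular frequency: ω = 2π·4960 = 3.116e+04 rad/s.
Step 2 — Transfer function: H(jω) = 1/(1 + jωRC).
Step 3 — Denominator: 1 + jωRC = 1 + j·3.116e+04·4700·1e-07 = 1 + j14.65.
Step 4 — H = 0.004639 - j0.06795.
Step 5 — Magnitude: |H| = 0.06811 (-23.3 dB); phase: φ = -86.1°.

|H| = 0.06811 (-23.3 dB), φ = -86.1°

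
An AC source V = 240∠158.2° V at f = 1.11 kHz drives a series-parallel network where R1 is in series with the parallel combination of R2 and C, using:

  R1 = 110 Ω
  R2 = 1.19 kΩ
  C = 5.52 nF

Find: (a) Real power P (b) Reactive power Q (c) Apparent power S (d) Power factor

Step 1 — Angular frequency: ω = 2π·f = 2π·1110 = 6974 rad/s.
Step 2 — Component impedances:
  R1: Z = R = 110 Ω
  R2: Z = R = 1190 Ω
  C: Z = 1/(jωC) = -j/(ω·C) = 0 - j2.598e+04 Ω
Step 3 — Parallel branch: R2 || C = 1/(1/R2 + 1/C) = 1188 - j54.4 Ω.
Step 4 — Series with R1: Z_total = R1 + (R2 || C) = 1298 - j54.4 Ω = 1299∠-2.4° Ω.
Step 5 — Source phasor: V = 240∠158.2° V = -222.8 + j89.13 V.
Step 6 — Current: I = V / Z = -0.1743 + j0.06138 A = 0.1848∠160.6° A.
Step 7 — Complex power: S = V·I* = 44.31 - j1.858 VA.
Step 8 — Real power: P = Re(S) = 44.31 W.
Step 9 — Reactive power: Q = Im(S) = -1.858 VAR.
Step 10 — Apparent power: |S| = 44.35 VA.
Step 11 — Power factor: PF = P/|S| = 0.9991 (leading).

(a) P = 44.31 W  (b) Q = -1.858 VAR  (c) S = 44.35 VA  (d) PF = 0.9991 (leading)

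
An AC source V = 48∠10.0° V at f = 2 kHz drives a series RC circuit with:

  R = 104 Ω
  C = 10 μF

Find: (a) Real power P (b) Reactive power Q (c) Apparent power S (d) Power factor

Step 1 — Angular frequency: ω = 2π·f = 2π·2000 = 1.257e+04 rad/s.
Step 2 — Component impedances:
  R: Z = R = 104 Ω
  C: Z = 1/(jωC) = -j/(ω·C) = 0 - j7.958 Ω
Step 3 — Series combination: Z_total = R + C = 104 - j7.958 Ω = 104.3∠-4.4° Ω.
Step 4 — Source phasor: V = 48∠10.0° V = 47.27 + j8.335 V.
Step 5 — Current: I = V / Z = 0.4458 + j0.1143 A = 0.4602∠14.4° A.
Step 6 — Complex power: S = V·I* = 22.02 - j1.685 VA.
Step 7 — Real power: P = Re(S) = 22.02 W.
Step 8 — Reactive power: Q = Im(S) = -1.685 VAR.
Step 9 — Apparent power: |S| = 22.09 VA.
Step 10 — Power factor: PF = P/|S| = 0.9971 (leading).

(a) P = 22.02 W  (b) Q = -1.685 VAR  (c) S = 22.09 VA  (d) PF = 0.9971 (leading)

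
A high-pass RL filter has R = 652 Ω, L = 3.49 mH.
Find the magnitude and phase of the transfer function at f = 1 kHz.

Step 1 — Angular frequency: ω = 2π·1000 = 6283 rad/s.
Step 2 — Transfer function: H(jω) = jωL/(R + jωL).
Step 3 — Numerator jωL = j·21.93; denominator R + jωL = 652 + j21.93.
Step 4 — H = 0.00113 + j0.03359.
Step 5 — Magnitude: |H| = 0.03361 (-29.5 dB); phase: φ = 88.1°.

|H| = 0.03361 (-29.5 dB), φ = 88.1°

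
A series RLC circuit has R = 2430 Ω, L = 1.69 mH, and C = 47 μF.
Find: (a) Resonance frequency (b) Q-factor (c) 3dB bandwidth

Step 1 — Resonance condition Im(Z)=0 gives ω₀ = 1/√(LC).
Step 2 — ω₀ = 1/√(0.00169·4.7e-05) = 3548 rad/s.
Step 3 — f₀ = ω₀/(2π) = 564.7 Hz.
Step 4 — Series Q: Q = ω₀L/R = 3548·0.00169/2430 = 0.002468.
Step 5 — 3dB bandwidth: Δω = ω₀/Q = 1.438e+06 rad/s; BW = Δω/(2π) = 2.288e+05 Hz.

(a) f₀ = 564.7 Hz  (b) Q = 0.002468  (c) BW = 2.288e+05 Hz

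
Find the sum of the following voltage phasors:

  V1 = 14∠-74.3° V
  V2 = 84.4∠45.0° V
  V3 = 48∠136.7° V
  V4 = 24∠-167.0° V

Step 1 — Convert each phasor to rectangular form:
  V1 = 14·(cos(-74.3°) + j·sin(-74.3°)) = 3.788 - j13.48 V
  V2 = 84.4·(cos(45.0°) + j·sin(45.0°)) = 59.68 + j59.68 V
  V3 = 48·(cos(136.7°) + j·sin(136.7°)) = -34.93 + j32.92 V
  V4 = 24·(cos(-167.0°) + j·sin(-167.0°)) = -23.38 - j5.399 V
Step 2 — Sum components: V_total = 5.15 + j73.72 V.
Step 3 — Convert to polar: |V_total| = 73.9 V, ∠V_total = 86.0°.

V_total = 73.9∠86.0° V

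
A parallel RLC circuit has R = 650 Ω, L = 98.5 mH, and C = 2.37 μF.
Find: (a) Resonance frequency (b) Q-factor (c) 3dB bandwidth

Step 1 — Resonance: ω₀ = 1/√(LC) = 1/√(0.0985·2.37e-06) = 2070 rad/s.
Step 2 — f₀ = ω₀/(2π) = 329.4 Hz.
Step 3 — Parallel Q: Q = R/(ω₀L) = 650/(2070·0.0985) = 3.188.
Step 4 — Bandwidth: Δω = ω₀/Q = 649.1 rad/s; BW = Δω/(2π) = 103.3 Hz.

(a) f₀ = 329.4 Hz  (b) Q = 3.188  (c) BW = 103.3 Hz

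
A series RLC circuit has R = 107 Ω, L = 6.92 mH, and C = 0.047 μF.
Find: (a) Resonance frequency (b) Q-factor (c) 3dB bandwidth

Step 1 — Resonance condition Im(Z)=0 gives ω₀ = 1/√(LC).
Step 2 — ω₀ = 1/√(0.00692·4.7e-08) = 5.545e+04 rad/s.
Step 3 — f₀ = ω₀/(2π) = 8825 Hz.
Step 4 — Series Q: Q = ω₀L/R = 5.545e+04·0.00692/107 = 3.586.
Step 5 — 3dB bandwidth: Δω = ω₀/Q = 1.546e+04 rad/s; BW = Δω/(2π) = 2461 Hz.

(a) f₀ = 8825 Hz  (b) Q = 3.586  (c) BW = 2461 Hz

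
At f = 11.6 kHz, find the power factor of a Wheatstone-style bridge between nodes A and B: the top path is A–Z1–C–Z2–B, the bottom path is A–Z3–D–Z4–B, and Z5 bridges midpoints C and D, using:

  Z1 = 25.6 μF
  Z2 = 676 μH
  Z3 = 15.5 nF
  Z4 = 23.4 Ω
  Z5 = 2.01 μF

Step 1 — Angular frequency: ω = 2π·f = 2π·1.16e+04 = 7.288e+04 rad/s.
Step 2 — Component impedances:
  Z1: Z = 1/(jωC) = -j/(ω·C) = 0 - j0.5359 Ω
  Z2: Z = jωL = j·7.288e+04·0.000676 = 0 + j49.27 Ω
  Z3: Z = 1/(jωC) = -j/(ω·C) = 0 - j885.2 Ω
  Z4: Z = R = 23.4 Ω
  Z5: Z = 1/(jωC) = -j/(ω·C) = 0 - j6.826 Ω
Step 3 — Bridge requires nodal analysis (the Z5 bridge couples midpoints C and D, so the two paths cannot be reduced to a simple series/parallel combination). Setting node B to ground and injecting 1 A at node A, the 3-node admittance system at A, C, D solves to V_A = Z_AB = 24.13 + j4.908 Ω = 24.63∠11.5° Ω.
Step 4 — Power factor: PF = cos(φ) = Re(Z)/|Z| = 24.132/24.626 = 0.9799.
Step 5 — Type: Im(Z) = 4.908 ⇒ lagging (phase φ = 11.5°).

PF = 0.9799 (lagging, φ = 11.5°)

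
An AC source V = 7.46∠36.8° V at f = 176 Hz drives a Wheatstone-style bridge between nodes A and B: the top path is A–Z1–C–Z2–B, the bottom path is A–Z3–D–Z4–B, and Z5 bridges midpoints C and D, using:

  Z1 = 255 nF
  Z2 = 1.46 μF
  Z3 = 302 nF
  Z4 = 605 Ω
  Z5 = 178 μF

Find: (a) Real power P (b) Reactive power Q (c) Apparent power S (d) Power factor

Step 1 — Angular frequency: ω = 2π·f = 2π·176 = 1106 rad/s.
Step 2 — Component impedances:
  Z1: Z = 1/(jωC) = -j/(ω·C) = 0 - j3546 Ω
  Z2: Z = 1/(jωC) = -j/(ω·C) = 0 - j619.4 Ω
  Z3: Z = 1/(jωC) = -j/(ω·C) = 0 - j2994 Ω
  Z4: Z = R = 605 Ω
  Z5: Z = 1/(jωC) = -j/(ω·C) = 0 - j5.08 Ω
Step 3 — Bridge requires nodal analysis (the Z5 bridge couples midpoints C and D, so the two paths cannot be reduced to a simple series/parallel combination). Setting node B to ground and injecting 1 A at node A, the 3-node admittance system at A, C, D solves to V_A = Z_AB = 309.8 - j1925 Ω = 1949∠-80.9° Ω.
Step 4 — Source phasor: V = 7.46∠36.8° V = 5.973 + j4.469 V.
Step 5 — Current: I = V / Z = -0.001776 + j0.00339 A = 0.003827∠117.7° A.
Step 6 — Complex power: S = V·I* = 0.004536 - j0.02819 VA.
Step 7 — Real power: P = Re(S) = 0.004536 W.
Step 8 — Reactive power: Q = Im(S) = -0.02819 VAR.
Step 9 — Apparent power: |S| = 0.02855 VA.
Step 10 — Power factor: PF = P/|S| = 0.1589 (leading).

(a) P = 0.004536 W  (b) Q = -0.02819 VAR  (c) S = 0.02855 VA  (d) PF = 0.1589 (leading)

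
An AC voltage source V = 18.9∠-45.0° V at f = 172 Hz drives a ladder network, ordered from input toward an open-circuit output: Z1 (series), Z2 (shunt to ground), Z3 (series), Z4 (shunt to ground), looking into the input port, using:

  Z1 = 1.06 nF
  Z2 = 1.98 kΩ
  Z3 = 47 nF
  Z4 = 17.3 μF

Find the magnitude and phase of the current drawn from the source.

Step 1 — Angular frequency: ω = 2π·f = 2π·172 = 1081 rad/s.
Step 2 — Component impedances:
  Z1: Z = 1/(jωC) = -j/(ω·C) = 0 - j8.729e+05 Ω
  Z2: Z = R = 1980 Ω
  Z3: Z = 1/(jωC) = -j/(ω·C) = 0 - j1.969e+04 Ω
  Z4: Z = 1/(jωC) = -j/(ω·C) = 0 - j53.49 Ω
Step 3 — Ladder network (open output): work backward from the far end, alternating series and parallel combinations. Z_in = 1960 - j8.731e+05 Ω = 8.731e+05∠-89.9° Ω.
Step 4 — Source phasor: V = 18.9∠-45.0° V = 13.36 - j13.36 V.
Step 5 — Ohm's law: I = V / Z_total = (13.36 - j13.36) / (1960 - j8.731e+05) = 1.534e-05 + j1.527e-05 A.
Step 6 — Convert to polar: |I| = 2.165e-05 A, ∠I = 44.9°.

I = 2.165e-05∠44.9° A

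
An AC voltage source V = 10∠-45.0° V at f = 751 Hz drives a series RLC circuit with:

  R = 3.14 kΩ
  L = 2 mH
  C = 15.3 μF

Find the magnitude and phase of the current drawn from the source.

Step 1 — Angular frequency: ω = 2π·f = 2π·751 = 4719 rad/s.
Step 2 — Component impedances:
  R: Z = R = 3140 Ω
  L: Z = jωL = j·4719·0.002 = 0 + j9.437 Ω
  C: Z = 1/(jωC) = -j/(ω·C) = 0 - j13.85 Ω
Step 3 — Series combination: Z_total = R + L + C = 3140 - j4.414 Ω = 3140∠-0.1° Ω.
Step 4 — Source phasor: V = 10∠-45.0° V = 7.071 - j7.071 V.
Step 5 — Ohm's law: I = V / Z_total = (7.071 - j7.071) / (3140 - j4.414) = 0.002255 - j0.002249 A.
Step 6 — Convert to polar: |I| = 0.003185 A, ∠I = -44.9°.

I = 0.003185∠-44.9° A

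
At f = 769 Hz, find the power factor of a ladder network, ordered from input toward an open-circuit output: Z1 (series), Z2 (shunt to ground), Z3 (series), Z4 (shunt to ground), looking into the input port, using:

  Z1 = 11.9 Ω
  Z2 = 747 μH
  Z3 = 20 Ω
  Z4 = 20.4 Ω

Step 1 — Angular frequency: ω = 2π·f = 2π·769 = 4832 rad/s.
Step 2 — Component impedances:
  Z1: Z = R = 11.9 Ω
  Z2: Z = jωL = j·4832·0.000747 = 0 + j3.609 Ω
  Z3: Z = R = 20 Ω
  Z4: Z = R = 20.4 Ω
Step 3 — Ladder network (open output): work backward from the far end, alternating series and parallel combinations. Z_in = 12.22 + j3.581 Ω = 12.73∠16.3° Ω.
Step 4 — Power factor: PF = cos(φ) = Re(Z)/|Z| = 12.22/12.734 = 0.9596.
Step 5 — Type: Im(Z) = 3.581 ⇒ lagging (phase φ = 16.3°).

PF = 0.9596 (lagging, φ = 16.3°)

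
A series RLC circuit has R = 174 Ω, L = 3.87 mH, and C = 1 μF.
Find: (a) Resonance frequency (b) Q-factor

Step 1 — Resonance condition Im(Z)=0 gives ω₀ = 1/√(LC).
Step 2 — ω₀ = 1/√(0.00387·1e-06) = 1.607e+04 rad/s.
Step 3 — f₀ = ω₀/(2π) = 2558 Hz.
Step 4 — Series Q: Q = ω₀L/R = 1.607e+04·0.00387/174 = 0.3575.

(a) f₀ = 2558 Hz  (b) Q = 0.3575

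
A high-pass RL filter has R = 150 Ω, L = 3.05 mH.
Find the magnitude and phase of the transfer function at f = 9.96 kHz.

Step 1 — Angular frequency: ω = 2π·9960 = 6.258e+04 rad/s.
Step 2 — Transfer function: H(jω) = jωL/(R + jωL).
Step 3 — Numerator jωL = j·190.9; denominator R + jωL = 150 + j190.9.
Step 4 — H = 0.6182 + j0.4858.
Step 5 — Magnitude: |H| = 0.7863 (-2.1 dB); phase: φ = 38.2°.

|H| = 0.7863 (-2.1 dB), φ = 38.2°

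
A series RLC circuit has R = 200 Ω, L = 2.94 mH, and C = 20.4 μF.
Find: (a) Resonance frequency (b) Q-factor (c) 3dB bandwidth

Step 1 — Resonance: ω₀ = 1/√(LC) = 1/√(0.00294·2.04e-05) = 4083 rad/s.
Step 2 — f₀ = ω₀/(2π) = 649.9 Hz.
Step 3 — Series Q: Q = ω₀L/R = 4083·0.00294/200 = 0.06002.
Step 4 — Bandwidth: Δω = ω₀/Q = 6.803e+04 rad/s; BW = Δω/(2π) = 1.083e+04 Hz.

(a) f₀ = 649.9 Hz  (b) Q = 0.06002  (c) BW = 1.083e+04 Hz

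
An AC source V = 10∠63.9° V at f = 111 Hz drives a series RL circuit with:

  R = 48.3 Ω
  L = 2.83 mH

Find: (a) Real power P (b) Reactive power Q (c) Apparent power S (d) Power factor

Step 1 — Angular frequency: ω = 2π·f = 2π·111 = 697.4 rad/s.
Step 2 — Component impedances:
  R: Z = R = 48.3 Ω
  L: Z = jωL = j·697.4·0.00283 = 0 + j1.974 Ω
Step 3 — Series combination: Z_total = R + L = 48.3 + j1.974 Ω = 48.34∠2.3° Ω.
Step 4 — Source phasor: V = 10∠63.9° V = 4.399 + j8.98 V.
Step 5 — Current: I = V / Z = 0.09852 + j0.1819 A = 0.2069∠61.6° A.
Step 6 — Complex power: S = V·I* = 2.067 + j0.08446 VA.
Step 7 — Real power: P = Re(S) = 2.067 W.
Step 8 — Reactive power: Q = Im(S) = 0.08446 VAR.
Step 9 — Apparent power: |S| = 2.069 VA.
Step 10 — Power factor: PF = P/|S| = 0.9992 (lagging).

(a) P = 2.067 W  (b) Q = 0.08446 VAR  (c) S = 2.069 VA  (d) PF = 0.9992 (lagging)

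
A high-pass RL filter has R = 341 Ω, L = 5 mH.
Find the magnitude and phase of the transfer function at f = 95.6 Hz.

Step 1 — Angular frequency: ω = 2π·95.6 = 600.7 rad/s.
Step 2 — Transfer function: H(jω) = jωL/(R + jωL).
Step 3 — Numerator jωL = j·3.003; denominator R + jωL = 341 + j3.003.
Step 4 — H = 7.757e-05 + j0.008807.
Step 5 — Magnitude: |H| = 0.008807 (-41.1 dB); phase: φ = 89.5°.

|H| = 0.008807 (-41.1 dB), φ = 89.5°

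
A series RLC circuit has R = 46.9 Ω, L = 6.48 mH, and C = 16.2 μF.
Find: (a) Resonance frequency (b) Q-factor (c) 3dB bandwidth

Step 1 — Resonance: ω₀ = 1/√(LC) = 1/√(0.00648·1.62e-05) = 3086 rad/s.
Step 2 — f₀ = ω₀/(2π) = 491.2 Hz.
Step 3 — Series Q: Q = ω₀L/R = 3086·0.00648/46.9 = 0.4264.
Step 4 — Bandwidth: Δω = ω₀/Q = 7238 rad/s; BW = Δω/(2π) = 1152 Hz.

(a) f₀ = 491.2 Hz  (b) Q = 0.4264  (c) BW = 1152 Hz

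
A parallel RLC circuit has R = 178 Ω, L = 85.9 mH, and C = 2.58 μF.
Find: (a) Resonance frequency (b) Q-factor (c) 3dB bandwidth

Step 1 — Resonance: ω₀ = 1/√(LC) = 1/√(0.0859·2.58e-06) = 2124 rad/s.
Step 2 — f₀ = ω₀/(2π) = 338.1 Hz.
Step 3 — Parallel Q: Q = R/(ω₀L) = 178/(2124·0.0859) = 0.9755.
Step 4 — Bandwidth: Δω = ω₀/Q = 2178 rad/s; BW = Δω/(2π) = 346.6 Hz.

(a) f₀ = 338.1 Hz  (b) Q = 0.9755  (c) BW = 346.6 Hz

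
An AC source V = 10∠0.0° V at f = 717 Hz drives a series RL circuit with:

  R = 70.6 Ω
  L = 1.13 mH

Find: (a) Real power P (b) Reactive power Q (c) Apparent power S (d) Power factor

Step 1 — Angular frequency: ω = 2π·f = 2π·717 = 4505 rad/s.
Step 2 — Component impedances:
  R: Z = R = 70.6 Ω
  L: Z = jωL = j·4505·0.00113 = 0 + j5.091 Ω
Step 3 — Series combination: Z_total = R + L = 70.6 + j5.091 Ω = 70.78∠4.1° Ω.
Step 4 — Source phasor: V = 10∠0.0° V = 10 V.
Step 5 — Current: I = V / Z = 0.1409 - j0.01016 A = 0.1413∠-4.1° A.
Step 6 — Complex power: S = V·I* = 1.409 + j0.1016 VA.
Step 7 — Real power: P = Re(S) = 1.409 W.
Step 8 — Reactive power: Q = Im(S) = 0.1016 VAR.
Step 9 — Apparent power: |S| = 1.413 VA.
Step 10 — Power factor: PF = P/|S| = 0.9974 (lagging).

(a) P = 1.409 W  (b) Q = 0.1016 VAR  (c) S = 1.413 VA  (d) PF = 0.9974 (lagging)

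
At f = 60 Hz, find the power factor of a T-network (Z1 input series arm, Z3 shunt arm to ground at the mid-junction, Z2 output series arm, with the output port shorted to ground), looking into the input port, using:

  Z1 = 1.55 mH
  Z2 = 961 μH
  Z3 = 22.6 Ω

Step 1 — Angular frequency: ω = 2π·f = 2π·60 = 377 rad/s.
Step 2 — Component impedances:
  Z1: Z = jωL = j·377·0.00155 = 0 + j0.5843 Ω
  Z2: Z = jωL = j·377·0.000961 = 0 + j0.3623 Ω
  Z3: Z = R = 22.6 Ω
Step 3 — With the output port shorted to ground, the output series arm Z2 runs from the junction to ground; the shunt arm Z3 also runs from the junction to ground. They appear in parallel: Z3 || Z2 = 0.005806 + j0.3622 Ω.
Step 4 — Series with input arm Z1: Z_in = Z1 + (Z3 || Z2) = 0.005806 + j0.9465 Ω = 0.9465∠89.6° Ω.
Step 5 — Power factor: PF = cos(φ) = Re(Z)/|Z| = 0.005806/0.9465 = 0.006134.
Step 6 — Type: Im(Z) = 0.9465 ⇒ lagging (phase φ = 89.6°).

PF = 0.006134 (lagging, φ = 89.6°)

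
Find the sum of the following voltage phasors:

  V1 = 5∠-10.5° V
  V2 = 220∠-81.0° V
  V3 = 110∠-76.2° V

Step 1 — Convert each phasor to rectangular form:
  V1 = 5·(cos(-10.5°) + j·sin(-10.5°)) = 4.916 - j0.9112 V
  V2 = 220·(cos(-81.0°) + j·sin(-81.0°)) = 34.42 - j217.3 V
  V3 = 110·(cos(-76.2°) + j·sin(-76.2°)) = 26.24 - j106.8 V
Step 2 — Sum components: V_total = 65.57 - j325 V.
Step 3 — Convert to polar: |V_total| = 331.6 V, ∠V_total = -78.6°.

V_total = 331.6∠-78.6° V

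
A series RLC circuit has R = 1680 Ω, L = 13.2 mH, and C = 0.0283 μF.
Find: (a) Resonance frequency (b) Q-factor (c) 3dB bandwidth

Step 1 — Resonance condition Im(Z)=0 gives ω₀ = 1/√(LC).
Step 2 — ω₀ = 1/√(0.0132·2.83e-08) = 5.174e+04 rad/s.
Step 3 — f₀ = ω₀/(2π) = 8235 Hz.
Step 4 — Series Q: Q = ω₀L/R = 5.174e+04·0.0132/1680 = 0.4065.
Step 5 — 3dB bandwidth: Δω = ω₀/Q = 1.273e+05 rad/s; BW = Δω/(2π) = 2.026e+04 Hz.

(a) f₀ = 8235 Hz  (b) Q = 0.4065  (c) BW = 2.026e+04 Hz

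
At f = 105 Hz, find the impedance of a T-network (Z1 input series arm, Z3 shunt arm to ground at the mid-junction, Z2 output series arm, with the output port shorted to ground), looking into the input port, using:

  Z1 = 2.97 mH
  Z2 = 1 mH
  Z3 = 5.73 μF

Step 1 — Angular frequency: ω = 2π·f = 2π·105 = 659.7 rad/s.
Step 2 — Component impedances:
  Z1: Z = jωL = j·659.7·0.00297 = 0 + j1.959 Ω
  Z2: Z = jωL = j·659.7·0.001 = 0 + j0.6597 Ω
  Z3: Z = 1/(jωC) = -j/(ω·C) = 0 - j264.5 Ω
Step 3 — With the output port shorted to ground, the output series arm Z2 runs from the junction to ground; the shunt arm Z3 also runs from the junction to ground. They appear in parallel: Z3 || Z2 = 0 + j0.6614 Ω.
Step 4 — Series with input arm Z1: Z_in = Z1 + (Z3 || Z2) = 0 + j2.621 Ω = 2.621∠90.0° Ω.

Z = 0 + j2.621 Ω = 2.621∠90.0° Ω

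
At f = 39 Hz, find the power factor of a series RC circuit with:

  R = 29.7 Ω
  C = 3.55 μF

Step 1 — Angular frequency: ω = 2π·f = 2π·39 = 245 rad/s.
Step 2 — Component impedances:
  R: Z = R = 29.7 Ω
  C: Z = 1/(jωC) = -j/(ω·C) = 0 - j1150 Ω
Step 3 — Series combination: Z_total = R + C = 29.7 - j1150 Ω = 1150∠-88.5° Ω.
Step 4 — Power factor: PF = cos(φ) = Re(Z)/|Z| = 29.7/1150 = 0.02583.
Step 5 — Type: Im(Z) = -1150 ⇒ leading (phase φ = -88.5°).

PF = 0.02583 (leading, φ = -88.5°)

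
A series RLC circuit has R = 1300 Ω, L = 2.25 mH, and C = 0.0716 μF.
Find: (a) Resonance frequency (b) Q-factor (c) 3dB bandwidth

Step 1 — Resonance condition Im(Z)=0 gives ω₀ = 1/√(LC).
Step 2 — ω₀ = 1/√(0.00225·7.16e-08) = 7.879e+04 rad/s.
Step 3 — f₀ = ω₀/(2π) = 1.254e+04 Hz.
Step 4 — Series Q: Q = ω₀L/R = 7.879e+04·0.00225/1300 = 0.1364.
Step 5 — 3dB bandwidth: Δω = ω₀/Q = 5.778e+05 rad/s; BW = Δω/(2π) = 9.196e+04 Hz.

(a) f₀ = 1.254e+04 Hz  (b) Q = 0.1364  (c) BW = 9.196e+04 Hz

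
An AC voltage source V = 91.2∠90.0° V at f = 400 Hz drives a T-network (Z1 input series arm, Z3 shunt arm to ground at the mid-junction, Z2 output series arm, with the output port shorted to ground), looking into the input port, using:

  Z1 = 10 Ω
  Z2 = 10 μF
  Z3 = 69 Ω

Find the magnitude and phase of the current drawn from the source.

Step 1 — Angular frequency: ω = 2π·f = 2π·400 = 2513 rad/s.
Step 2 — Component impedances:
  Z1: Z = R = 10 Ω
  Z2: Z = 1/(jωC) = -j/(ω·C) = 0 - j39.79 Ω
  Z3: Z = R = 69 Ω
Step 3 — With the output port shorted to ground, the output series arm Z2 runs from the junction to ground; the shunt arm Z3 also runs from the junction to ground. They appear in parallel: Z3 || Z2 = 17.22 - j29.86 Ω.
Step 4 — Series with input arm Z1: Z_in = Z1 + (Z3 || Z2) = 27.22 - j29.86 Ω = 40.4∠-47.6° Ω.
Step 5 — Source phasor: V = 91.2∠90.0° V = 0 + j91.2 V.
Step 6 — Ohm's law: I = V / Z_total = (0 + j91.2) / (27.22 - j29.86) = -1.668 + j1.521 A.
Step 7 — Convert to polar: |I| = 2.257 A, ∠I = 137.6°.

I = 2.257∠137.6° A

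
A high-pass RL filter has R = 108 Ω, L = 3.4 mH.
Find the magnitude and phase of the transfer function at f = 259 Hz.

Step 1 — Angular frequency: ω = 2π·259 = 1627 rad/s.
Step 2 — Transfer function: H(jω) = jωL/(R + jωL).
Step 3 — Numerator jωL = j·5.533; denominator R + jωL = 108 + j5.533.
Step 4 — H = 0.002618 + j0.0511.
Step 5 — Magnitude: |H| = 0.05116 (-25.8 dB); phase: φ = 87.1°.

|H| = 0.05116 (-25.8 dB), φ = 87.1°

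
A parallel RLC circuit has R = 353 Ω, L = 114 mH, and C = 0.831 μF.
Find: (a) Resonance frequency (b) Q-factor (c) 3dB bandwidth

Step 1 — Resonance: ω₀ = 1/√(LC) = 1/√(0.114·8.31e-07) = 3249 rad/s.
Step 2 — f₀ = ω₀/(2π) = 517.1 Hz.
Step 3 — Parallel Q: Q = R/(ω₀L) = 353/(3249·0.114) = 0.9531.
Step 4 — Bandwidth: Δω = ω₀/Q = 3409 rad/s; BW = Δω/(2π) = 542.6 Hz.

(a) f₀ = 517.1 Hz  (b) Q = 0.9531  (c) BW = 542.6 Hz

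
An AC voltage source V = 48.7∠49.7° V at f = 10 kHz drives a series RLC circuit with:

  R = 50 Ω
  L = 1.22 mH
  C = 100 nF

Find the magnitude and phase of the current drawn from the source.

Step 1 — Angular frequency: ω = 2π·f = 2π·1e+04 = 6.283e+04 rad/s.
Step 2 — Component impedances:
  R: Z = R = 50 Ω
  L: Z = jωL = j·6.283e+04·0.00122 = 0 + j76.65 Ω
  C: Z = 1/(jωC) = -j/(ω·C) = 0 - j159.2 Ω
Step 3 — Series combination: Z_total = R + L + C = 50 - j82.5 Ω = 96.47∠-58.8° Ω.
Step 4 — Source phasor: V = 48.7∠49.7° V = 31.5 + j37.14 V.
Step 5 — Ohm's law: I = V / Z_total = (31.5 + j37.14) / (50 - j82.5) = -0.16 + j0.4788 A.
Step 6 — Convert to polar: |I| = 0.5048 A, ∠I = 108.5°.

I = 0.5048∠108.5° A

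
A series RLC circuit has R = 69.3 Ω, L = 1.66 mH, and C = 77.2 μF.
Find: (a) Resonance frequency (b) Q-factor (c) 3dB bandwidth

Step 1 — Resonance: ω₀ = 1/√(LC) = 1/√(0.00166·7.72e-05) = 2793 rad/s.
Step 2 — f₀ = ω₀/(2π) = 444.6 Hz.
Step 3 — Series Q: Q = ω₀L/R = 2793·0.00166/69.3 = 0.06691.
Step 4 — Bandwidth: Δω = ω₀/Q = 4.175e+04 rad/s; BW = Δω/(2π) = 6644 Hz.

(a) f₀ = 444.6 Hz  (b) Q = 0.06691  (c) BW = 6644 Hz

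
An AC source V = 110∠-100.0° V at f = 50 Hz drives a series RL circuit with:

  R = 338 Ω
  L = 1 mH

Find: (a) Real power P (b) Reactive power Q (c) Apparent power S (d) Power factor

Step 1 — Angular frequency: ω = 2π·f = 2π·50 = 314.2 rad/s.
Step 2 — Component impedances:
  R: Z = R = 338 Ω
  L: Z = jωL = j·314.2·0.001 = 0 + j0.3142 Ω
Step 3 — Series combination: Z_total = R + L = 338 + j0.3142 Ω = 338∠0.1° Ω.
Step 4 — Source phasor: V = 110∠-100.0° V = -19.1 - j108.3 V.
Step 5 — Current: I = V / Z = -0.05681 - j0.3204 A = 0.3254∠-100.1° A.
Step 6 — Complex power: S = V·I* = 35.8 + j0.03327 VA.
Step 7 — Real power: P = Re(S) = 35.8 W.
Step 8 — Reactive power: Q = Im(S) = 0.03327 VAR.
Step 9 — Apparent power: |S| = 35.8 VA.
Step 10 — Power factor: PF = P/|S| = 1 (lagging).

(a) P = 35.8 W  (b) Q = 0.03327 VAR  (c) S = 35.8 VA  (d) PF = 1 (lagging)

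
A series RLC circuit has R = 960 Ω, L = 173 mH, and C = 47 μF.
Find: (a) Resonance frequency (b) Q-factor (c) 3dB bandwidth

Step 1 — Resonance condition Im(Z)=0 gives ω₀ = 1/√(LC).
Step 2 — ω₀ = 1/√(0.173·4.7e-05) = 350.7 rad/s.
Step 3 — f₀ = ω₀/(2π) = 55.81 Hz.
Step 4 — Series Q: Q = ω₀L/R = 350.7·0.173/960 = 0.0632.
Step 5 — 3dB bandwidth: Δω = ω₀/Q = 5549 rad/s; BW = Δω/(2π) = 883.2 Hz.

(a) f₀ = 55.81 Hz  (b) Q = 0.0632  (c) BW = 883.2 Hz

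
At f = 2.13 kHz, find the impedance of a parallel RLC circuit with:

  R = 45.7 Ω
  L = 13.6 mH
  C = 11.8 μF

Step 1 — Angular frequency: ω = 2π·f = 2π·2130 = 1.338e+04 rad/s.
Step 2 — Component impedances:
  R: Z = R = 45.7 Ω
  L: Z = jωL = j·1.338e+04·0.0136 = 0 + j182 Ω
  C: Z = 1/(jωC) = -j/(ω·C) = 0 - j6.332 Ω
Step 3 — Parallel combination: 1/Z_total = 1/R + 1/L + 1/C; Z_total = 0.9228 - j6.428 Ω = 6.494∠-81.8° Ω.

Z = 0.9228 - j6.428 Ω = 6.494∠-81.8° Ω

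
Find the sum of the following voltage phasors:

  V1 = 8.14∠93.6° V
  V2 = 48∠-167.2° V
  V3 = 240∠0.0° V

Step 1 — Convert each phasor to rectangular form:
  V1 = 8.14·(cos(93.6°) + j·sin(93.6°)) = -0.5111 + j8.124 V
  V2 = 48·(cos(-167.2°) + j·sin(-167.2°)) = -46.81 - j10.63 V
  V3 = 240·(cos(0.0°) + j·sin(0.0°)) = 240 V
Step 2 — Sum components: V_total = 192.7 - j2.51 V.
Step 3 — Convert to polar: |V_total| = 192.7 V, ∠V_total = -0.7°.

V_total = 192.7∠-0.7° V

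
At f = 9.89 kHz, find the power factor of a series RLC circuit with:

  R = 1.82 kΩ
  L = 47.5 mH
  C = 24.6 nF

Step 1 — Angular frequency: ω = 2π·f = 2π·9890 = 6.214e+04 rad/s.
Step 2 — Component impedances:
  R: Z = R = 1820 Ω
  L: Z = jωL = j·6.214e+04·0.0475 = 0 + j2952 Ω
  C: Z = 1/(jωC) = -j/(ω·C) = 0 - j654.2 Ω
Step 3 — Series combination: Z_total = R + L + C = 1820 + j2298 Ω = 2931∠51.6° Ω.
Step 4 — Power factor: PF = cos(φ) = Re(Z)/|Z| = 1820/2931 = 0.6209.
Step 5 — Type: Im(Z) = 2298 ⇒ lagging (phase φ = 51.6°).

PF = 0.6209 (lagging, φ = 51.6°)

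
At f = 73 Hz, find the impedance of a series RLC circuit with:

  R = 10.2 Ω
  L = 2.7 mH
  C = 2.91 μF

Step 1 — Angular frequency: ω = 2π·f = 2π·73 = 458.7 rad/s.
Step 2 — Component impedances:
  R: Z = R = 10.2 Ω
  L: Z = jωL = j·458.7·0.0027 = 0 + j1.238 Ω
  C: Z = 1/(jωC) = -j/(ω·C) = 0 - j749.2 Ω
Step 3 — Series combination: Z_total = R + L + C = 10.2 - j748 Ω = 748∠-89.2° Ω.

Z = 10.2 - j748 Ω = 748∠-89.2° Ω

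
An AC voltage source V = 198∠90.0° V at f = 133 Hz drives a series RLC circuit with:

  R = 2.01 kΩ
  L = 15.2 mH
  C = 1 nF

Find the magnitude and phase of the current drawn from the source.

Step 1 — Angular frequency: ω = 2π·f = 2π·133 = 835.7 rad/s.
Step 2 — Component impedances:
  R: Z = R = 2010 Ω
  L: Z = jωL = j·835.7·0.0152 = 0 + j12.7 Ω
  C: Z = 1/(jωC) = -j/(ω·C) = 0 - j1.197e+06 Ω
Step 3 — Series combination: Z_total = R + L + C = 2010 - j1.197e+06 Ω = 1.197e+06∠-89.9° Ω.
Step 4 — Source phasor: V = 198∠90.0° V = 0 + j198 V.
Step 5 — Ohm's law: I = V / Z_total = (0 + j198) / (2010 - j1.197e+06) = -0.0001655 + j2.779e-07 A.
Step 6 — Convert to polar: |I| = 0.0001655 A, ∠I = 179.9°.

I = 0.0001655∠179.9° A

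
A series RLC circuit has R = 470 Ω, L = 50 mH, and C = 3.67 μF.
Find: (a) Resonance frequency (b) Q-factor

Step 1 — Resonance condition Im(Z)=0 gives ω₀ = 1/√(LC).
Step 2 — ω₀ = 1/√(0.05·3.67e-06) = 2334 rad/s.
Step 3 — f₀ = ω₀/(2π) = 371.5 Hz.
Step 4 — Series Q: Q = ω₀L/R = 2334·0.05/470 = 0.2483.

(a) f₀ = 371.5 Hz  (b) Q = 0.2483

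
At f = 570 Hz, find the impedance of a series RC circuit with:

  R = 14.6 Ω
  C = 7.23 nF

Step 1 — Angular frequency: ω = 2π·f = 2π·570 = 3581 rad/s.
Step 2 — Component impedances:
  R: Z = R = 14.6 Ω
  C: Z = 1/(jωC) = -j/(ω·C) = 0 - j3.862e+04 Ω
Step 3 — Series combination: Z_total = R + C = 14.6 - j3.862e+04 Ω = 3.862e+04∠-90.0° Ω.

Z = 14.6 - j3.862e+04 Ω = 3.862e+04∠-90.0° Ω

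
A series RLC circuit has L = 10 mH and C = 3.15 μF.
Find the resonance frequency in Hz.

Step 1 — Resonance condition Im(Z)=0 gives ω₀ = 1/√(LC).
Step 2 — ω₀ = 1/√(0.01·3.15e-06) = 5634 rad/s.
Step 3 — f₀ = ω₀/(2π) = 896.7 Hz.

f₀ = 896.7 Hz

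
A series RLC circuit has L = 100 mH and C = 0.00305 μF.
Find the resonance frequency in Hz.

Step 1 — Resonance condition Im(Z)=0 gives ω₀ = 1/√(LC).
Step 2 — ω₀ = 1/√(0.1·3.05e-09) = 5.726e+04 rad/s.
Step 3 — f₀ = ω₀/(2π) = 9113 Hz.

f₀ = 9113 Hz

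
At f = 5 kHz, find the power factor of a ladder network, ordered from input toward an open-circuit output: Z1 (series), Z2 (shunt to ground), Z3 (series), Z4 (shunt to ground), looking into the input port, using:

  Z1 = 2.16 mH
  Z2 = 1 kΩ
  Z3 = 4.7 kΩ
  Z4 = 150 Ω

Step 1 — Angular frequency: ω = 2π·f = 2π·5000 = 3.142e+04 rad/s.
Step 2 — Component impedances:
  Z1: Z = jωL = j·3.142e+04·0.00216 = 0 + j67.86 Ω
  Z2: Z = R = 1000 Ω
  Z3: Z = R = 4700 Ω
  Z4: Z = R = 150 Ω
Step 3 — Ladder network (open output): work backward from the far end, alternating series and parallel combinations. Z_in = 829.1 + j67.86 Ω = 831.8∠4.7° Ω.
Step 4 — Power factor: PF = cos(φ) = Re(Z)/|Z| = 829.06/831.83 = 0.9967.
Step 5 — Type: Im(Z) = 67.86 ⇒ lagging (phase φ = 4.7°).

PF = 0.9967 (lagging, φ = 4.7°)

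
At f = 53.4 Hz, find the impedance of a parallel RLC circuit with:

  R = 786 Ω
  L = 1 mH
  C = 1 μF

Step 1 — Angular frequency: ω = 2π·f = 2π·53.4 = 335.5 rad/s.
Step 2 — Component impedances:
  R: Z = R = 786 Ω
  L: Z = jωL = j·335.5·0.001 = 0 + j0.3355 Ω
  C: Z = 1/(jωC) = -j/(ω·C) = 0 - j2980 Ω
Step 3 — Parallel combination: 1/Z_total = 1/R + 1/L + 1/C; Z_total = 0.0001433 + j0.3356 Ω = 0.3356∠90.0° Ω.

Z = 0.0001433 + j0.3356 Ω = 0.3356∠90.0° Ω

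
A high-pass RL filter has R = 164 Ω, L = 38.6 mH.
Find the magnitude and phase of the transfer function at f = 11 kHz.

Step 1 — Angular frequency: ω = 2π·1.1e+04 = 6.912e+04 rad/s.
Step 2 — Transfer function: H(jω) = jωL/(R + jωL).
Step 3 — Numerator jωL = j·2668; denominator R + jωL = 164 + j2668.
Step 4 — H = 0.9962 + j0.06124.
Step 5 — Magnitude: |H| = 0.9981 (-0.0 dB); phase: φ = 3.5°.

|H| = 0.9981 (-0.0 dB), φ = 3.5°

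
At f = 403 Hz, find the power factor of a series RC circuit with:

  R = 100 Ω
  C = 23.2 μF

Step 1 — Angular frequency: ω = 2π·f = 2π·403 = 2532 rad/s.
Step 2 — Component impedances:
  R: Z = R = 100 Ω
  C: Z = 1/(jωC) = -j/(ω·C) = 0 - j17.02 Ω
Step 3 — Series combination: Z_total = R + C = 100 - j17.02 Ω = 101.4∠-9.7° Ω.
Step 4 — Power factor: PF = cos(φ) = Re(Z)/|Z| = 100/101.44 = 0.9858.
Step 5 — Type: Im(Z) = -17.02 ⇒ leading (phase φ = -9.7°).

PF = 0.9858 (leading, φ = -9.7°)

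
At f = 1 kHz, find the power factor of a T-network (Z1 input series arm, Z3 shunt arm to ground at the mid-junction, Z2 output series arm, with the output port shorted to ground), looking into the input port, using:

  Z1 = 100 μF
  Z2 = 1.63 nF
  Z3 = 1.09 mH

Step 1 — Angular frequency: ω = 2π·f = 2π·1000 = 6283 rad/s.
Step 2 — Component impedances:
  Z1: Z = 1/(jωC) = -j/(ω·C) = 0 - j1.592 Ω
  Z2: Z = 1/(jωC) = -j/(ω·C) = 0 - j9.764e+04 Ω
  Z3: Z = jωL = j·6283·0.00109 = 0 + j6.849 Ω
Step 3 — With the output port shorted to ground, the output series arm Z2 runs from the junction to ground; the shunt arm Z3 also runs from the junction to ground. They appear in parallel: Z3 || Z2 = 0 + j6.849 Ω.
Step 4 — Series with input arm Z1: Z_in = Z1 + (Z3 || Z2) = 0 + j5.258 Ω = 5.258∠90.0° Ω.
Step 5 — Power factor: PF = cos(φ) = Re(Z)/|Z| = 0/5.258 = 0.
Step 6 — Type: Im(Z) = 5.258 ⇒ lagging (phase φ = 90.0°).

PF = 0 (lagging, φ = 90.0°)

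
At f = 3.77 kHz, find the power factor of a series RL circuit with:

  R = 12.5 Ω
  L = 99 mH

Step 1 — Angular frequency: ω = 2π·f = 2π·3770 = 2.369e+04 rad/s.
Step 2 — Component impedances:
  R: Z = R = 12.5 Ω
  L: Z = jωL = j·2.369e+04·0.099 = 0 + j2345 Ω
Step 3 — Series combination: Z_total = R + L = 12.5 + j2345 Ω = 2345∠89.7° Ω.
Step 4 — Power factor: PF = cos(φ) = Re(Z)/|Z| = 12.5/2345 = 0.00533.
Step 5 — Type: Im(Z) = 2345 ⇒ lagging (phase φ = 89.7°).

PF = 0.00533 (lagging, φ = 89.7°)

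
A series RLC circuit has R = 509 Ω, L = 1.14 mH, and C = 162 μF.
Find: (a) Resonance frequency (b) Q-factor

Step 1 — Resonance condition Im(Z)=0 gives ω₀ = 1/√(LC).
Step 2 — ω₀ = 1/√(0.00114·0.000162) = 2327 rad/s.
Step 3 — f₀ = ω₀/(2π) = 370.3 Hz.
Step 4 — Series Q: Q = ω₀L/R = 2327·0.00114/509 = 0.005212.

(a) f₀ = 370.3 Hz  (b) Q = 0.005212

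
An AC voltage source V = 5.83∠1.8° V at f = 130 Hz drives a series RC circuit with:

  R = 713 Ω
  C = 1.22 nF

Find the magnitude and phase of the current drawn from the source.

Step 1 — Angular frequency: ω = 2π·f = 2π·130 = 816.8 rad/s.
Step 2 — Component impedances:
  R: Z = R = 713 Ω
  C: Z = 1/(jωC) = -j/(ω·C) = 0 - j1.003e+06 Ω
Step 3 — Series combination: Z_total = R + C = 713 - j1.003e+06 Ω = 1.003e+06∠-90.0° Ω.
Step 4 — Source phasor: V = 5.83∠1.8° V = 5.827 + j0.1831 V.
Step 5 — Ohm's law: I = V / Z_total = (5.827 + j0.1831) / (713 - j1.003e+06) = -1.784e-07 + j5.807e-06 A.
Step 6 — Convert to polar: |I| = 5.81e-06 A, ∠I = 91.8°.

I = 5.81e-06∠91.8° A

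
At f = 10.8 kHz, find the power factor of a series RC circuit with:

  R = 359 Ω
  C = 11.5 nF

Step 1 — Angular frequency: ω = 2π·f = 2π·1.08e+04 = 6.786e+04 rad/s.
Step 2 — Component impedances:
  R: Z = R = 359 Ω
  C: Z = 1/(jωC) = -j/(ω·C) = 0 - j1281 Ω
Step 3 — Series combination: Z_total = R + C = 359 - j1281 Ω = 1331∠-74.3° Ω.
Step 4 — Power factor: PF = cos(φ) = Re(Z)/|Z| = 359/1330.8 = 0.2698.
Step 5 — Type: Im(Z) = -1281 ⇒ leading (phase φ = -74.3°).

PF = 0.2698 (leading, φ = -74.3°)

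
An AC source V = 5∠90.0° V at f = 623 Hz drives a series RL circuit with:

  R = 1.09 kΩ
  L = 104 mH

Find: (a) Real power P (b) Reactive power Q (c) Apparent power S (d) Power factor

Step 1 — Angular frequency: ω = 2π·f = 2π·623 = 3914 rad/s.
Step 2 — Component impedances:
  R: Z = R = 1090 Ω
  L: Z = jωL = j·3914·0.104 = 0 + j407.1 Ω
Step 3 — Series combination: Z_total = R + L = 1090 + j407.1 Ω = 1164∠20.5° Ω.
Step 4 — Source phasor: V = 5∠90.0° V = 0 + j5 V.
Step 5 — Current: I = V / Z = 0.001504 + j0.004026 A = 0.004297∠69.5° A.
Step 6 — Complex power: S = V·I* = 0.02013 + j0.007518 VA.
Step 7 — Real power: P = Re(S) = 0.02013 W.
Step 8 — Reactive power: Q = Im(S) = 0.007518 VAR.
Step 9 — Apparent power: |S| = 0.02149 VA.
Step 10 — Power factor: PF = P/|S| = 0.9368 (lagging).

(a) P = 0.02013 W  (b) Q = 0.007518 VAR  (c) S = 0.02149 VA  (d) PF = 0.9368 (lagging)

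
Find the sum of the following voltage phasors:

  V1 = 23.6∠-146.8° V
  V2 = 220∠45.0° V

Step 1 — Convert each phasor to rectangular form:
  V1 = 23.6·(cos(-146.8°) + j·sin(-146.8°)) = -19.75 - j12.92 V
  V2 = 220·(cos(45.0°) + j·sin(45.0°)) = 155.6 + j155.6 V
Step 2 — Sum components: V_total = 135.8 + j142.6 V.
Step 3 — Convert to polar: |V_total| = 197 V, ∠V_total = 46.4°.

V_total = 197∠46.4° V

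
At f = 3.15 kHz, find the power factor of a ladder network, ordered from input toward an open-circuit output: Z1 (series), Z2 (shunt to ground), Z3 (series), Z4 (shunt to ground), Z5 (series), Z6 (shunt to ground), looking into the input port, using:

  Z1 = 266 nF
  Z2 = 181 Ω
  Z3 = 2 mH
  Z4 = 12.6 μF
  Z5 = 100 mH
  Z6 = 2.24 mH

Step 1 — Angular frequency: ω = 2π·f = 2π·3150 = 1.979e+04 rad/s.
Step 2 — Component impedances:
  Z1: Z = 1/(jωC) = -j/(ω·C) = 0 - j189.9 Ω
  Z2: Z = R = 181 Ω
  Z3: Z = jωL = j·1.979e+04·0.002 = 0 + j39.58 Ω
  Z4: Z = 1/(jωC) = -j/(ω·C) = 0 - j4.01 Ω
  Z5: Z = jωL = j·1.979e+04·0.1 = 0 + j1979 Ω
  Z6: Z = jωL = j·1.979e+04·0.00224 = 0 + j44.33 Ω
Step 3 — Ladder network (open output): work backward from the far end, alternating series and parallel combinations. Z_in = 6.729 - j155.7 Ω = 155.8∠-87.5° Ω.
Step 4 — Power factor: PF = cos(φ) = Re(Z)/|Z| = 6.7289/155.85 = 0.04318.
Step 5 — Type: Im(Z) = -155.7 ⇒ leading (phase φ = -87.5°).

PF = 0.04318 (leading, φ = -87.5°)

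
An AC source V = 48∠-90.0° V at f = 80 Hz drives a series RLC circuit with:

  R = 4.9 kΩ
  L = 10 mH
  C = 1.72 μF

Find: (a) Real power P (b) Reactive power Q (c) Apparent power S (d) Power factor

Step 1 — Angular frequency: ω = 2π·f = 2π·80 = 502.7 rad/s.
Step 2 — Component impedances:
  R: Z = R = 4900 Ω
  L: Z = jωL = j·502.7·0.01 = 0 + j5.027 Ω
  C: Z = 1/(jωC) = -j/(ω·C) = 0 - j1157 Ω
Step 3 — Series combination: Z_total = R + L + C = 4900 - j1152 Ω = 5034∠-13.2° Ω.
Step 4 — Source phasor: V = 48∠-90.0° V = 0 - j48 V.
Step 5 — Current: I = V / Z = 0.002182 - j0.009283 A = 0.009536∠-76.8° A.
Step 6 — Complex power: S = V·I* = 0.4456 - j0.1047 VA.
Step 7 — Real power: P = Re(S) = 0.4456 W.
Step 8 — Reactive power: Q = Im(S) = -0.1047 VAR.
Step 9 — Apparent power: |S| = 0.4577 VA.
Step 10 — Power factor: PF = P/|S| = 0.9735 (leading).

(a) P = 0.4456 W  (b) Q = -0.1047 VAR  (c) S = 0.4577 VA  (d) PF = 0.9735 (leading)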